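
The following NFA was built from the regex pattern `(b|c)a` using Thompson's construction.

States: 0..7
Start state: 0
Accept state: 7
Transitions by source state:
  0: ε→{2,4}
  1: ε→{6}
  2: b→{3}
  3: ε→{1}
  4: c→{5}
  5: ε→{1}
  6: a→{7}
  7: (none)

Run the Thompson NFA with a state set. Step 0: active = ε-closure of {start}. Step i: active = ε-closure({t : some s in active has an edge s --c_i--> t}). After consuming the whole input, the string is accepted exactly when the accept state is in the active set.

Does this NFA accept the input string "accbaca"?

S₀ = ε-closure({0}) = {0,2,4}
'a' @ 1: {}  — no active states
rest 'ccbaca' ignored (set empty)
after full input: {}  (accept=7 not in)

Answer: REJECT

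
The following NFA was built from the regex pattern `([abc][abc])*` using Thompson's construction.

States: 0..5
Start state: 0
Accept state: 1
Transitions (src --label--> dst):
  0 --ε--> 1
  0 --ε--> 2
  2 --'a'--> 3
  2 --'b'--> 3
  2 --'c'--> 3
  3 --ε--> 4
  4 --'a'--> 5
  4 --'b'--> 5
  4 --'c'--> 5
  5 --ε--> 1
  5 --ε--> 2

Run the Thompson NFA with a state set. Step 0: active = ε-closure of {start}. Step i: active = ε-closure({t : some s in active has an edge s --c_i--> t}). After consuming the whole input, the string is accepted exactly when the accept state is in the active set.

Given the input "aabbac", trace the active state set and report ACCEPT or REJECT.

Answer: ACCEPT

Steps:
initial (ε-close {0}): {0,1,2}
'a' @ 1: {3,4}
'a' @ 2: {1,2,5}  (accept∈set)
'b' @ 3: {3,4}
'b' @ 4: {1,2,5}  (accept∈set)
'a' @ 5: {3,4}
'c' @ 6: {1,2,5}  (accept∈set)
end set {1,2,5} — state 1 in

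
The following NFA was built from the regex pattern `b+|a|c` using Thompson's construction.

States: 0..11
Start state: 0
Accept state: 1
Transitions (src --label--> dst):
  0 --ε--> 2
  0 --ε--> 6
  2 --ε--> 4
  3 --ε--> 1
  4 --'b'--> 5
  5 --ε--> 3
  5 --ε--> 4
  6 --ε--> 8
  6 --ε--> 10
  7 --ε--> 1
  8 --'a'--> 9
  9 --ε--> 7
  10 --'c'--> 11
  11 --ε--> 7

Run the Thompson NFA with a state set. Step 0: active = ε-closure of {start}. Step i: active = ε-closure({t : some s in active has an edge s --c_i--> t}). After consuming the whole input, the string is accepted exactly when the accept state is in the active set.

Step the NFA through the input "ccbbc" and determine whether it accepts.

Answer: REJECT

Steps:
start: ε-closure({0}) = {0,2,4,6,8,10}
'c' @ 1: {1,7,11}  (accept∈set)
'c' @ 2: {}  — state set empty
rest 'bbc' ignored (set empty)
final: {}; accept 1 not in set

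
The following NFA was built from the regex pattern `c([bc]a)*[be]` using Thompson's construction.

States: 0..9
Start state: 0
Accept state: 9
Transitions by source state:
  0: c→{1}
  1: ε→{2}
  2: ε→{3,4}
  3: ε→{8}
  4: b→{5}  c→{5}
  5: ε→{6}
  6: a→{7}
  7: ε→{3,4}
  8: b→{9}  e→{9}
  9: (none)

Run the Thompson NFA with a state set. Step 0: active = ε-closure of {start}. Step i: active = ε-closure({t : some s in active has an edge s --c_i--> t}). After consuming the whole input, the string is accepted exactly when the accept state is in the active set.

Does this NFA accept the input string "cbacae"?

Answer: ACCEPT

Derivation:
initial (ε-close {0}): {0}
'c' @ 1: {1,2,3,4,8}
'b' @ 2: {5,6,9}  ✓accept
'a' @ 3: {3,4,7,8}
'c' @ 4: {5,6}
'a' @ 5: {3,4,7,8}
'e' @ 6: {9}  ✓accept
final: {9}; accept 9 in set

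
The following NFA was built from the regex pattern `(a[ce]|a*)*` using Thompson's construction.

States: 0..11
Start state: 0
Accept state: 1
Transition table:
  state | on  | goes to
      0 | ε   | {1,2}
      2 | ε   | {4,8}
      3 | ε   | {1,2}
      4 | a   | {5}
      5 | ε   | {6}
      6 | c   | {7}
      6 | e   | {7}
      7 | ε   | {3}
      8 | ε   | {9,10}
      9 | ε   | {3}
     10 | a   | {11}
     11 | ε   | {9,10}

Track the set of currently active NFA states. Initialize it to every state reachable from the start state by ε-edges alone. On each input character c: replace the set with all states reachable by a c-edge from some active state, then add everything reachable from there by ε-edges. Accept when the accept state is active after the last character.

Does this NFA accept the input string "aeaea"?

initial (ε-close {0}): {0,1,2,3,4,8,9,10}
'a' @ 1: {1,2,3,4,5,6,8,9,10,11}  ✓accept
'e' @ 2: {1,2,3,4,7,8,9,10}  ✓accept
'a' @ 3: {1,2,3,4,5,6,8,9,10,11}  ✓accept
'e' @ 4: {1,2,3,4,7,8,9,10}  ✓accept
'a' @ 5: {1,2,3,4,5,6,8,9,10,11}  ✓accept
after full input: {1,2,3,4,5,6,8,9,10,11}  (accept=1 in)

Answer: ACCEPT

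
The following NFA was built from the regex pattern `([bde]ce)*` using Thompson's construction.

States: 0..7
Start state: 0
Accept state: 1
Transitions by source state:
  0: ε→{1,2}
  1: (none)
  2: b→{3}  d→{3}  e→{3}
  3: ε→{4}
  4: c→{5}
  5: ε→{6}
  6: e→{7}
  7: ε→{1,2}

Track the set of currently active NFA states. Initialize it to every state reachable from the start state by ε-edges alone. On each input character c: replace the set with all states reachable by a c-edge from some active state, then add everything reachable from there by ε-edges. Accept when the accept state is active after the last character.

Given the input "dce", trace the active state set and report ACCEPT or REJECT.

S₀ = ε-closure({0}) = {0,1,2}
'd' @ 1: {3,4}
'c' @ 2: {5,6}
'e' @ 3: {1,2,7}  (accept∈set)
final: {1,2,7}; accept 1 in set

Answer: ACCEPT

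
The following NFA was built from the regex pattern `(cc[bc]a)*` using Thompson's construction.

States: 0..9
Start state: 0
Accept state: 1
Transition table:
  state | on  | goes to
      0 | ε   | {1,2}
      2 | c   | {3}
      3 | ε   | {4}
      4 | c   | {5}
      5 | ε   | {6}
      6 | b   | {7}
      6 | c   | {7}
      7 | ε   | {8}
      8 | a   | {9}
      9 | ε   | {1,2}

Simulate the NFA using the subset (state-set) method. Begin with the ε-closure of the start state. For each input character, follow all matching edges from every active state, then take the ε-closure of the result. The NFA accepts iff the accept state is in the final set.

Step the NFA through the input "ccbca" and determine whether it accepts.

S₀ = ε-closure({0}) = {0,1,2}
'c' @ 1: {3,4}
'c' @ 2: {5,6}
'b' @ 3: {7,8}
'c' @ 4: {}  — dead — no transitions
rest 'a' ignored (set empty)
end set {} — state 1 not in

Answer: REJECT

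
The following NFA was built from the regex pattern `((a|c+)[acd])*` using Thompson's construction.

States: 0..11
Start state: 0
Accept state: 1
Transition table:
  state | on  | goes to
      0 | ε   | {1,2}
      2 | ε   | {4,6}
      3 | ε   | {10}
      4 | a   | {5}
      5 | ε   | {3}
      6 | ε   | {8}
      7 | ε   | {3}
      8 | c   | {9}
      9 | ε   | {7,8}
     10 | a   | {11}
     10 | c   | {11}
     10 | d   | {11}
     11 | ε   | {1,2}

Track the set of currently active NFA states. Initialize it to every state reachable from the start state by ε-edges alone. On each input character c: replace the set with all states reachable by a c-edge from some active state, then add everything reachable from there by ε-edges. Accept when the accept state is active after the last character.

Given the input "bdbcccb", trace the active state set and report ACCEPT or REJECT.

initial (ε-close {0}): {0,1,2,4,6,8}
'b' @ 1: {}  — dead — no transitions
rest 'dbcccb' ignored (set empty)
end set {} — state 1 not in

Answer: REJECT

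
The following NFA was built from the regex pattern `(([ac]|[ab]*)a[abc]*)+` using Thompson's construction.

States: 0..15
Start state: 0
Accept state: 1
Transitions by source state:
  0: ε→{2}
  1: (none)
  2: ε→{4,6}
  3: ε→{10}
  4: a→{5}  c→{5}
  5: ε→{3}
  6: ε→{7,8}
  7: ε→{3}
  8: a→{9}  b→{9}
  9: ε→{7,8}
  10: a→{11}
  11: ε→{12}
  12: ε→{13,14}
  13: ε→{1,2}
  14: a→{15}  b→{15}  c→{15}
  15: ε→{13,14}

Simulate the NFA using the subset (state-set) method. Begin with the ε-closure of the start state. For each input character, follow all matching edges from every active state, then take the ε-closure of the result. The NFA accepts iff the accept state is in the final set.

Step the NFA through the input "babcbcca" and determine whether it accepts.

S₀ = ε-closure({0}) = {0,2,3,4,6,7,8,10}
'b' @ 1: {3,7,8,9,10}
'a' @ 2: {1,2,3,4,6,7,8,9,10,11,12,13,14}  (accept∈set)
'b' @ 3: {1,2,3,4,6,7,8,9,10,13,14,15}  (accept∈set)
'c' @ 4: {1,2,3,4,5,6,7,8,10,13,14,15}  (accept∈set)
'b' @ 5: {1,2,3,4,6,7,8,9,10,13,14,15}  (accept∈set)
'c' @ 6: {1,2,3,4,5,6,7,8,10,13,14,15}  (accept∈set)
'c' @ 7: {1,2,3,4,5,6,7,8,10,13,14,15}  (accept∈set)
'a' @ 8: {1,2,3,4,5,6,7,8,9,10,11,12,13,14,15}  (accept∈set)
end set {1,2,3,4,5,6,7,8,9,10,11,12,13,14,15} — state 1 in

Answer: ACCEPT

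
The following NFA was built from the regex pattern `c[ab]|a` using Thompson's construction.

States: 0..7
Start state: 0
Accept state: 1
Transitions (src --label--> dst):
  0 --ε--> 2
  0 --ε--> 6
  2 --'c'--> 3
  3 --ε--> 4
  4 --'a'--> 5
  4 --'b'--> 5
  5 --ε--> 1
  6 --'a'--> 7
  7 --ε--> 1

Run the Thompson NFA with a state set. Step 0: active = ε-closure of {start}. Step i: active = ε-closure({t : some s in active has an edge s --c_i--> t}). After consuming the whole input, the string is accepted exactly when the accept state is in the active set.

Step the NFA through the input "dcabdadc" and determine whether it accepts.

start: ε-closure({0}) = {0,2,6}
'd' @ 1: {}  — state set empty
rest 'cabdadc' ignored (set empty)
end set {} — state 1 not in

Answer: REJECT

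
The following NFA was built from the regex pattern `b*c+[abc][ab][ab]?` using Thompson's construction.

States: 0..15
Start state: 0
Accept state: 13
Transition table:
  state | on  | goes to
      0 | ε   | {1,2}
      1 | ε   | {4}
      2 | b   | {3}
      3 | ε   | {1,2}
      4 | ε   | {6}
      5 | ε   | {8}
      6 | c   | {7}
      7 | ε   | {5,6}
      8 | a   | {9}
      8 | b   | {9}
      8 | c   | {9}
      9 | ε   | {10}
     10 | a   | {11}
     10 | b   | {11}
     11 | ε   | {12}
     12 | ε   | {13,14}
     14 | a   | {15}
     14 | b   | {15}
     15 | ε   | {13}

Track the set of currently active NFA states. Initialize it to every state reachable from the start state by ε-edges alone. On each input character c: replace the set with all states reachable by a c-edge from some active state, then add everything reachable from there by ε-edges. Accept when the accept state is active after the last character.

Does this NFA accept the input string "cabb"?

Answer: ACCEPT

Trace:
S₀ = ε-closure({0}) = {0,1,2,4,6}
'c' @ 1: {5,6,7,8}
'a' @ 2: {9,10}
'b' @ 3: {11,12,13,14}  [accepting]
'b' @ 4: {13,15}  [accepting]
final: {13,15}; accept 13 in set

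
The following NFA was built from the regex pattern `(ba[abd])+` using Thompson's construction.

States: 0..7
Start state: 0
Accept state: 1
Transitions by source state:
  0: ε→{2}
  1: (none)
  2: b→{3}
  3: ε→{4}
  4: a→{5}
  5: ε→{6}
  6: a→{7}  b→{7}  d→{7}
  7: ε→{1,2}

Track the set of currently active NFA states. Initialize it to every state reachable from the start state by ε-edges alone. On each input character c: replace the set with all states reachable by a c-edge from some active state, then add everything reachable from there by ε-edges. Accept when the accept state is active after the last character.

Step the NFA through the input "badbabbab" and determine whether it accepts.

initial (ε-close {0}): {0,2}
'b' @ 1: {3,4}
'a' @ 2: {5,6}
'd' @ 3: {1,2,7}  (accept∈set)
'b' @ 4: {3,4}
'a' @ 5: {5,6}
'b' @ 6: {1,2,7}  (accept∈set)
'b' @ 7: {3,4}
'a' @ 8: {5,6}
'b' @ 9: {1,2,7}  (accept∈set)
final: {1,2,7}; accept 1 in set

Answer: ACCEPT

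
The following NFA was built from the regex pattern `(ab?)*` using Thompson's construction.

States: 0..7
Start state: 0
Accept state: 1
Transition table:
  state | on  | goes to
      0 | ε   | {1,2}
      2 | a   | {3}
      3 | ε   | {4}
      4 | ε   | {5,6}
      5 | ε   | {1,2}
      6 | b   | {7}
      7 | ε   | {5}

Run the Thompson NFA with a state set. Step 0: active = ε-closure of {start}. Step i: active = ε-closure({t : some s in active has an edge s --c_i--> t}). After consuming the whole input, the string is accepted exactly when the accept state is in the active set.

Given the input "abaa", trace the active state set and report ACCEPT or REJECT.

S₀ = ε-closure({0}) = {0,1,2}
'a' @ 1: {1,2,3,4,5,6}  ✓accept
'b' @ 2: {1,2,5,7}  ✓accept
'a' @ 3: {1,2,3,4,5,6}  ✓accept
'a' @ 4: {1,2,3,4,5,6}  ✓accept
end set {1,2,3,4,5,6} — state 1 in

Answer: ACCEPT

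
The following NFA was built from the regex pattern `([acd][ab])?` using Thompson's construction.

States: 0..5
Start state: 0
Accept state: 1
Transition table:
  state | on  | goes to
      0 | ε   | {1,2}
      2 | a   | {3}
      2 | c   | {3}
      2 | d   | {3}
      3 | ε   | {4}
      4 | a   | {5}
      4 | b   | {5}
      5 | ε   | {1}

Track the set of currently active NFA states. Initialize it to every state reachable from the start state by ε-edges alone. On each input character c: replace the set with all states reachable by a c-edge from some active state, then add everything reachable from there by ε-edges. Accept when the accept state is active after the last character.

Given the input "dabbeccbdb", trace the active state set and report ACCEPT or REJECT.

Answer: REJECT

Steps:
S₀ = ε-closure({0}) = {0,1,2}
'd' @ 1: {3,4}
'a' @ 2: {1,5}  [accepting]
'b' @ 3: {}  — dead — no transitions
rest 'beccbdb' ignored (set empty)
after full input: {}  (accept=1 not in)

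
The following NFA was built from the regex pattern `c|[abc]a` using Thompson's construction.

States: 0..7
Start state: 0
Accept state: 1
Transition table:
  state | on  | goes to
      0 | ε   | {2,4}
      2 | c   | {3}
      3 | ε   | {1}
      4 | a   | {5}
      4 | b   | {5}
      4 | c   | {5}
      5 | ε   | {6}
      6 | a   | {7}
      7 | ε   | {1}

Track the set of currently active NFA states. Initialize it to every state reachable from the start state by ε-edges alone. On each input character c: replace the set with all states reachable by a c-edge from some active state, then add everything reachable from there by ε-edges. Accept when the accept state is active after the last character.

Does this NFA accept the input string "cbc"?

initial (ε-close {0}): {0,2,4}
'c' @ 1: {1,3,5,6}  (accept∈set)
'b' @ 2: {}  — dead — no transitions
rest 'c' ignored (set empty)
after full input: {}  (accept=1 not in)

Answer: REJECT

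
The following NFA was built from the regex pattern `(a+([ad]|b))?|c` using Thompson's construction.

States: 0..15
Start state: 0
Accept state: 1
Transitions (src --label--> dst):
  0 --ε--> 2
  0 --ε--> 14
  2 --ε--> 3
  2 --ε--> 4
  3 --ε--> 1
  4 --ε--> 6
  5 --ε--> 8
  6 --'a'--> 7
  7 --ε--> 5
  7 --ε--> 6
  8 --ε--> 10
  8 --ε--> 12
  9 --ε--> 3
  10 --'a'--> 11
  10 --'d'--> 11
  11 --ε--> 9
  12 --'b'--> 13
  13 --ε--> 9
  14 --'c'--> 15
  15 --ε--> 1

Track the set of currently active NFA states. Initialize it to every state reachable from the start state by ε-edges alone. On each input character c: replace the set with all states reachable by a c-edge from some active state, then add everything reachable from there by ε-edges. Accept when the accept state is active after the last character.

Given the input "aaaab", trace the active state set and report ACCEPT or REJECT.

S₀ = ε-closure({0}) = {0,1,2,3,4,6,14}
'a' @ 1: {5,6,7,8,10,12}
'a' @ 2: {1,3,5,6,7,8,9,10,11,12}  (accept∈set)
'a' @ 3: {1,3,5,6,7,8,9,10,11,12}  (accept∈set)
'a' @ 4: {1,3,5,6,7,8,9,10,11,12}  (accept∈set)
'b' @ 5: {1,3,9,13}  (accept∈set)
after full input: {1,3,9,13}  (accept=1 in)

Answer: ACCEPT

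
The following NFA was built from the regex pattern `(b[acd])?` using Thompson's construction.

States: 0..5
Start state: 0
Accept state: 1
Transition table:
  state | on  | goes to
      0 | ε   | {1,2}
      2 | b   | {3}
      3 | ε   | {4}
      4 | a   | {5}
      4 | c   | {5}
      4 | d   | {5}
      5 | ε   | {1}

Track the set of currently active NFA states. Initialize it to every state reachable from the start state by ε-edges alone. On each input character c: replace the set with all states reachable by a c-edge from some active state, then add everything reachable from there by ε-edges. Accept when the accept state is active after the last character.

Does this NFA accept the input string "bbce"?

S₀ = ε-closure({0}) = {0,1,2}
'b' @ 1: {3,4}
'b' @ 2: {}  — dead — no transitions
rest 'ce' ignored (set empty)
after full input: {}  (accept=1 not in)

Answer: REJECT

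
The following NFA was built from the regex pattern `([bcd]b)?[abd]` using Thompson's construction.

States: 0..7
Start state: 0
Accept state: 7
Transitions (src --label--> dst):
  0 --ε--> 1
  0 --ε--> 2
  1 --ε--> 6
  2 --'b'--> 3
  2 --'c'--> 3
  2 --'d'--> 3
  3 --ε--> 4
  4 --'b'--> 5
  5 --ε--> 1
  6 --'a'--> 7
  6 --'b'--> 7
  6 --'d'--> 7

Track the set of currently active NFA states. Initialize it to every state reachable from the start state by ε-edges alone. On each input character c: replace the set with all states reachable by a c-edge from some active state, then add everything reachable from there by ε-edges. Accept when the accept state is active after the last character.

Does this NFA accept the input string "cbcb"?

Answer: REJECT

Steps:
S₀ = ε-closure({0}) = {0,1,2,6}
'c' @ 1: {3,4}
'b' @ 2: {1,5,6}
'c' @ 3: {}  — no active states
rest 'b' ignored (set empty)
end set {} — state 7 not in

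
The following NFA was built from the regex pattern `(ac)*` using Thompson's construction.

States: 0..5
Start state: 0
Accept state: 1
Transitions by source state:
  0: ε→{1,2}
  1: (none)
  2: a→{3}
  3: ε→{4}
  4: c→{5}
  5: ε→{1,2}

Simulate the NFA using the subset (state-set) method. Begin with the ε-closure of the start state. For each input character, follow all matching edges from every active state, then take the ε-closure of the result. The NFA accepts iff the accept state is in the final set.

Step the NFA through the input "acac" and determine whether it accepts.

initial (ε-close {0}): {0,1,2}
'a' @ 1: {3,4}
'c' @ 2: {1,2,5}  (accept∈set)
'a' @ 3: {3,4}
'c' @ 4: {1,2,5}  (accept∈set)
final: {1,2,5}; accept 1 in set

Answer: ACCEPT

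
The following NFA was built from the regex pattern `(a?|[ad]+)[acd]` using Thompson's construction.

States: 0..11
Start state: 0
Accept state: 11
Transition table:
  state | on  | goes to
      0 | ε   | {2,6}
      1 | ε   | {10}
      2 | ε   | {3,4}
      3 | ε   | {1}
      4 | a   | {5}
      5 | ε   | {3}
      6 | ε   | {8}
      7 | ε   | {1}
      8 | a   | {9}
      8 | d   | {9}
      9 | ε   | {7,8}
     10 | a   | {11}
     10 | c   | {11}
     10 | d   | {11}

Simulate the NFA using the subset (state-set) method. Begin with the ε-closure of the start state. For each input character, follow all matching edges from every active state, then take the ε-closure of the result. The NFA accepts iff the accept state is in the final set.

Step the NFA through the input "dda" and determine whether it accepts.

initial (ε-close {0}): {0,1,2,3,4,6,8,10}
'd' @ 1: {1,7,8,9,10,11}  (accept∈set)
'd' @ 2: {1,7,8,9,10,11}  (accept∈set)
'a' @ 3: {1,7,8,9,10,11}  (accept∈set)
after full input: {1,7,8,9,10,11}  (accept=11 in)

Answer: ACCEPT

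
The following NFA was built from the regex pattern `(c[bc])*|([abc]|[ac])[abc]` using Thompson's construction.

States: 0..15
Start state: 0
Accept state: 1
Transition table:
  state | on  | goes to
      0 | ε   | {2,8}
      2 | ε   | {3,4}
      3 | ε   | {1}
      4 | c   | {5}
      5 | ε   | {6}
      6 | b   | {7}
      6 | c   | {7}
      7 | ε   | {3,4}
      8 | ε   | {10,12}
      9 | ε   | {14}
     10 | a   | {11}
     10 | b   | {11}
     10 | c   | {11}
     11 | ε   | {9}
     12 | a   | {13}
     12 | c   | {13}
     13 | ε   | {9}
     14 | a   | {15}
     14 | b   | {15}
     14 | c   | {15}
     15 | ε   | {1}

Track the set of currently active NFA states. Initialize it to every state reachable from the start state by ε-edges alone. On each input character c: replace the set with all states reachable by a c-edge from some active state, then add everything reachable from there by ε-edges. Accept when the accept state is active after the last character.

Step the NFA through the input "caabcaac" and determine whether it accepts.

initial (ε-close {0}): {0,1,2,3,4,8,10,12}
'c' @ 1: {5,6,9,11,13,14}
'a' @ 2: {1,15}  (accept∈set)
'a' @ 3: {}  — no active states
rest 'bcaac' ignored (set empty)
final: {}; accept 1 not in set

Answer: REJECT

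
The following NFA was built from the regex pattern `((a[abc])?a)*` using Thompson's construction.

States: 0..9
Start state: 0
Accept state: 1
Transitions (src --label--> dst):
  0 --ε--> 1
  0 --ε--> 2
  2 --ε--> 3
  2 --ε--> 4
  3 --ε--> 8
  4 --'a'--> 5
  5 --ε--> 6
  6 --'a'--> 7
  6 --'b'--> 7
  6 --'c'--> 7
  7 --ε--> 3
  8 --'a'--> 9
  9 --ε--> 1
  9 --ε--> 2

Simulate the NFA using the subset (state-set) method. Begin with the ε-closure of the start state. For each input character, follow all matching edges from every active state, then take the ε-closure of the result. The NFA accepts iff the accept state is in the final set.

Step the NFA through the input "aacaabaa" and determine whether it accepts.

Answer: ACCEPT

Steps:
start: ε-closure({0}) = {0,1,2,3,4,8}
'a' @ 1: {1,2,3,4,5,6,8,9}  [accepting]
'a' @ 2: {1,2,3,4,5,6,7,8,9}  [accepting]
'c' @ 3: {3,7,8}
'a' @ 4: {1,2,3,4,8,9}  [accepting]
'a' @ 5: {1,2,3,4,5,6,8,9}  [accepting]
'b' @ 6: {3,7,8}
'a' @ 7: {1,2,3,4,8,9}  [accepting]
'a' @ 8: {1,2,3,4,5,6,8,9}  [accepting]
end set {1,2,3,4,5,6,8,9} — state 1 in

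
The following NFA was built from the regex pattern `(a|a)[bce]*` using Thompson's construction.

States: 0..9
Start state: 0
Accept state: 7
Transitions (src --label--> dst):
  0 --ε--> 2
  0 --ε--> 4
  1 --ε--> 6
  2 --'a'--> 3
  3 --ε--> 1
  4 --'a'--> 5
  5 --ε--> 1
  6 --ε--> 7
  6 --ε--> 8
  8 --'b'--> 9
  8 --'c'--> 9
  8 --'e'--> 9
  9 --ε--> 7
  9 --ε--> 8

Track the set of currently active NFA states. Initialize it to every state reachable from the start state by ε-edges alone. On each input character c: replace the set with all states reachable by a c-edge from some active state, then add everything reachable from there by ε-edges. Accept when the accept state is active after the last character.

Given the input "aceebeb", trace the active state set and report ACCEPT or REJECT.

start: ε-closure({0}) = {0,2,4}
'a' @ 1: {1,3,5,6,7,8}  [accepting]
'c' @ 2: {7,8,9}  [accepting]
'e' @ 3: {7,8,9}  [accepting]
'e' @ 4: {7,8,9}  [accepting]
'b' @ 5: {7,8,9}  [accepting]
'e' @ 6: {7,8,9}  [accepting]
'b' @ 7: {7,8,9}  [accepting]
final: {7,8,9}; accept 7 in set

Answer: ACCEPT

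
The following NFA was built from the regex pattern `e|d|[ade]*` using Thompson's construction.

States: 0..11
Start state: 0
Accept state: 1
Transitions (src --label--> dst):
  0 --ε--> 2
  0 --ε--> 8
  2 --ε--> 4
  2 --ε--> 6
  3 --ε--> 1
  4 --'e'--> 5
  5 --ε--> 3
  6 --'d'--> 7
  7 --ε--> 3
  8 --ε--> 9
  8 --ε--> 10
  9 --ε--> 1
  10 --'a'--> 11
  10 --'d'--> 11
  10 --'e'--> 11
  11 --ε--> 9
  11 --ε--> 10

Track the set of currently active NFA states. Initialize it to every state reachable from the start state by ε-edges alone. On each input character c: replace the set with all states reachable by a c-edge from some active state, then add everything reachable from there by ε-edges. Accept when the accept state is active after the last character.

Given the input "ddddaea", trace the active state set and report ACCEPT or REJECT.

Answer: ACCEPT

Steps:
S₀ = ε-closure({0}) = {0,1,2,4,6,8,9,10}
'd' @ 1: {1,3,7,9,10,11}  (accept∈set)
'd' @ 2: {1,9,10,11}  (accept∈set)
'd' @ 3: {1,9,10,11}  (accept∈set)
'd' @ 4: {1,9,10,11}  (accept∈set)
'a' @ 5: {1,9,10,11}  (accept∈set)
'e' @ 6: {1,9,10,11}  (accept∈set)
'a' @ 7: {1,9,10,11}  (accept∈set)
end set {1,9,10,11} — state 1 in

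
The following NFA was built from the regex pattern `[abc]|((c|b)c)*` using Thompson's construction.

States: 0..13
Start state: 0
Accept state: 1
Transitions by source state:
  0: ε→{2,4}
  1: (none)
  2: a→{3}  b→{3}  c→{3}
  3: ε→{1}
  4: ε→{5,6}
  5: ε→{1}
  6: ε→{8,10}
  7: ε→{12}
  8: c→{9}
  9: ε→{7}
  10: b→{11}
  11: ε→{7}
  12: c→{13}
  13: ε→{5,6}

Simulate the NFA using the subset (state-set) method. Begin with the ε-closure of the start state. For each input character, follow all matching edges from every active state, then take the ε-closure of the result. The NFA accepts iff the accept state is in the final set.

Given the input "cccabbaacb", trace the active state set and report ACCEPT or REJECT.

initial (ε-close {0}): {0,1,2,4,5,6,8,10}
'c' @ 1: {1,3,7,9,12}  [accepting]
'c' @ 2: {1,5,6,8,10,13}  [accepting]
'c' @ 3: {7,9,12}
'a' @ 4: {}  — state set empty
rest 'bbaacb' ignored (set empty)
final: {}; accept 1 not in set

Answer: REJECT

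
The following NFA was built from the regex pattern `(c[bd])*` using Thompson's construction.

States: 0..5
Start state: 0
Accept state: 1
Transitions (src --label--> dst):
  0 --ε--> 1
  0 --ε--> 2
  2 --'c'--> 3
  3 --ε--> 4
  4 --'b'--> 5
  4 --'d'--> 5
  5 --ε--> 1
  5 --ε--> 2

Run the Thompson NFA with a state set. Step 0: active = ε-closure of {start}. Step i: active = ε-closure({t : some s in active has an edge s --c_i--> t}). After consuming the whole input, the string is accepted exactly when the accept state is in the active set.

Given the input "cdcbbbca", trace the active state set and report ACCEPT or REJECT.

initial (ε-close {0}): {0,1,2}
'c' @ 1: {3,4}
'd' @ 2: {1,2,5}  (accept∈set)
'c' @ 3: {3,4}
'b' @ 4: {1,2,5}  (accept∈set)
'b' @ 5: {}  — no active states
rest 'bca' ignored (set empty)
end set {} — state 1 not in

Answer: REJECT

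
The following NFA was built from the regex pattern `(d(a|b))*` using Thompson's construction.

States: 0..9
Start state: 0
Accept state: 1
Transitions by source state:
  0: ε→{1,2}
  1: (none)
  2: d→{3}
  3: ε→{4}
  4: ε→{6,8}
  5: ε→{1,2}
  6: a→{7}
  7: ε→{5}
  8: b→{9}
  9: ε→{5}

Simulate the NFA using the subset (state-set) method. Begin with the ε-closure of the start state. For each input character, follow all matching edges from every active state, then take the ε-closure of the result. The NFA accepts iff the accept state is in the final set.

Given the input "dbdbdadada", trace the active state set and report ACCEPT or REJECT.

Answer: ACCEPT

Derivation:
S₀ = ε-closure({0}) = {0,1,2}
'd' @ 1: {3,4,6,8}
'b' @ 2: {1,2,5,9}  [accepting]
'd' @ 3: {3,4,6,8}
'b' @ 4: {1,2,5,9}  [accepting]
'd' @ 5: {3,4,6,8}
'a' @ 6: {1,2,5,7}  [accepting]
'd' @ 7: {3,4,6,8}
'a' @ 8: {1,2,5,7}  [accepting]
'd' @ 9: {3,4,6,8}
'a' @ 10: {1,2,5,7}  [accepting]
final: {1,2,5,7}; accept 1 in set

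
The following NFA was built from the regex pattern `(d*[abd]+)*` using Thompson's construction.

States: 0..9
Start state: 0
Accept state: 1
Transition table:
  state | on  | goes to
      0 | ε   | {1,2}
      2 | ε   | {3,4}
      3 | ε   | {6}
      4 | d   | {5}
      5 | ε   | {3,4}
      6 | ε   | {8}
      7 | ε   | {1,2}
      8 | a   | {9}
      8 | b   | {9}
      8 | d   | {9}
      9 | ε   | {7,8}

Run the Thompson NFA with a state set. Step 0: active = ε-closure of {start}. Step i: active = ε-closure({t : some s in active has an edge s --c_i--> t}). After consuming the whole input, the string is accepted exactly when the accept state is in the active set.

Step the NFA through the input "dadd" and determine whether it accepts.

S₀ = ε-closure({0}) = {0,1,2,3,4,6,8}
'd' @ 1: {1,2,3,4,5,6,7,8,9}  (accept∈set)
'a' @ 2: {1,2,3,4,6,7,8,9}  (accept∈set)
'd' @ 3: {1,2,3,4,5,6,7,8,9}  (accept∈set)
'd' @ 4: {1,2,3,4,5,6,7,8,9}  (accept∈set)
final: {1,2,3,4,5,6,7,8,9}; accept 1 in set

Answer: ACCEPT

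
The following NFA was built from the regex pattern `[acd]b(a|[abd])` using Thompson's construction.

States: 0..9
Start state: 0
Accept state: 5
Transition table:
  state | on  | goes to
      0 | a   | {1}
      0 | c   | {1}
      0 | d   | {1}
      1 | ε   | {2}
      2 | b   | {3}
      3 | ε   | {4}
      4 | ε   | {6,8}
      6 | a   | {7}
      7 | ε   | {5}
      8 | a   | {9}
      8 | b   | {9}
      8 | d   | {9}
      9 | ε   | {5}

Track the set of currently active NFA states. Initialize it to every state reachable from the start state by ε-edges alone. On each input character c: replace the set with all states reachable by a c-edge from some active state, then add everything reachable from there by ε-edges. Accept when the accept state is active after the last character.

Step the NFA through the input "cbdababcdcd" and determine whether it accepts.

initial (ε-close {0}): {0}
'c' @ 1: {1,2}
'b' @ 2: {3,4,6,8}
'd' @ 3: {5,9}  ✓accept
'a' @ 4: {}  — no active states
rest 'babcdcd' ignored (set empty)
final: {}; accept 5 not in set

Answer: REJECT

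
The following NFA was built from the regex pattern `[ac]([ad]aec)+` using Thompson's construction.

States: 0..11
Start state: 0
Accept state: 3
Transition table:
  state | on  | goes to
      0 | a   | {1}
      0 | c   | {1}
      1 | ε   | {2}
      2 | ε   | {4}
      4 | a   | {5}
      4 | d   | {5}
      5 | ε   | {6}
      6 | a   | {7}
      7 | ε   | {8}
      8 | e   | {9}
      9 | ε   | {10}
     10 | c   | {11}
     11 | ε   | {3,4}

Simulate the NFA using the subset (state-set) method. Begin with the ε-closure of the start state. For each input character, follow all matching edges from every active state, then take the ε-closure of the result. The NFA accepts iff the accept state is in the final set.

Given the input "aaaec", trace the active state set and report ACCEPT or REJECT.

Answer: ACCEPT

Derivation:
S₀ = ε-closure({0}) = {0}
'a' @ 1: {1,2,4}
'a' @ 2: {5,6}
'a' @ 3: {7,8}
'e' @ 4: {9,10}
'c' @ 5: {3,4,11}  (accept∈set)
end set {3,4,11} — state 3 in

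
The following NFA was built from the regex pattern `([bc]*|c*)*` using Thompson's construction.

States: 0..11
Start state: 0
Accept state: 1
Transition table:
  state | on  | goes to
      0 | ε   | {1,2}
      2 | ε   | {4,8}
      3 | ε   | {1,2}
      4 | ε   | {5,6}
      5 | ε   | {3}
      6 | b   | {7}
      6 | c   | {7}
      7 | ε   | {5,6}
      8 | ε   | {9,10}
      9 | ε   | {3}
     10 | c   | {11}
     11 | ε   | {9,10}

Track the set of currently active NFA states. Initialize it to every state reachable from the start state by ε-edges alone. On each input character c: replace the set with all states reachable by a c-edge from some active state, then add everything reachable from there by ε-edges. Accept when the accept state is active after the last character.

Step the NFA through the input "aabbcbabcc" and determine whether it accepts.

initial (ε-close {0}): {0,1,2,3,4,5,6,8,9,10}
'a' @ 1: {}  — no active states
rest 'abbcbabcc' ignored (set empty)
after full input: {}  (accept=1 not in)

Answer: REJECT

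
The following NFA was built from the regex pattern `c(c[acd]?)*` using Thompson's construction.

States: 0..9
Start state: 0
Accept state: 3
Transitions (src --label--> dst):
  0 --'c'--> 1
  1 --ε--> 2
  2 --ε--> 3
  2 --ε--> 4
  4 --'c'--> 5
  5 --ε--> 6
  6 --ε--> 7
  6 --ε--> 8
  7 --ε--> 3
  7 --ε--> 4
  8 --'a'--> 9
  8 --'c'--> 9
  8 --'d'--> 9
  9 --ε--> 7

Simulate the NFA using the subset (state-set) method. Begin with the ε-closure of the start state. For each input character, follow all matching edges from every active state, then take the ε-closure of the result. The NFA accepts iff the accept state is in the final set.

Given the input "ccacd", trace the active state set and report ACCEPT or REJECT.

initial (ε-close {0}): {0}
'c' @ 1: {1,2,3,4}  [accepting]
'c' @ 2: {3,4,5,6,7,8}  [accepting]
'a' @ 3: {3,4,7,9}  [accepting]
'c' @ 4: {3,4,5,6,7,8}  [accepting]
'd' @ 5: {3,4,7,9}  [accepting]
end set {3,4,7,9} — state 3 in

Answer: ACCEPT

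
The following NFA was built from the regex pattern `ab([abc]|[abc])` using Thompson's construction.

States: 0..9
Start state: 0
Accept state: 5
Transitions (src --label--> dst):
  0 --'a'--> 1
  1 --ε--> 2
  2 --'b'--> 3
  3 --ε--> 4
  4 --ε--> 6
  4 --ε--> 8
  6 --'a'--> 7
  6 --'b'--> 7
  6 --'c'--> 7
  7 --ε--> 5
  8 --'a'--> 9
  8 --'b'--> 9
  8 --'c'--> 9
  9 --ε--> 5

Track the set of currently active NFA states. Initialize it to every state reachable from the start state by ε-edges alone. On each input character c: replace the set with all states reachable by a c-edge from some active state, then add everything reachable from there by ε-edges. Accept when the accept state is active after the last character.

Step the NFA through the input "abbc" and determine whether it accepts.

Answer: REJECT

Steps:
start: ε-closure({0}) = {0}
'a' @ 1: {1,2}
'b' @ 2: {3,4,6,8}
'b' @ 3: {5,7,9}  (accept∈set)
'c' @ 4: {}  — dead — no transitions
final: {}; accept 5 not in set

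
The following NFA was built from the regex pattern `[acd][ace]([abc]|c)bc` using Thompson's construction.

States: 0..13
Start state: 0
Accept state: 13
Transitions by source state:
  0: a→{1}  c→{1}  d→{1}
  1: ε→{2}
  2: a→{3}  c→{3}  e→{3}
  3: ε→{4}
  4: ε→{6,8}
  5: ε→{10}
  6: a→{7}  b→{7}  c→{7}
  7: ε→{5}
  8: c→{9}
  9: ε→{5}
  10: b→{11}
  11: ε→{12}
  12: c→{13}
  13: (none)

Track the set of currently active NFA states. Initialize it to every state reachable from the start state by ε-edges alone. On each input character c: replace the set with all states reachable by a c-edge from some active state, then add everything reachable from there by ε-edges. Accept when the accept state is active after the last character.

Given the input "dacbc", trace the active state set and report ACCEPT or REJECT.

start: ε-closure({0}) = {0}
'd' @ 1: {1,2}
'a' @ 2: {3,4,6,8}
'c' @ 3: {5,7,9,10}
'b' @ 4: {11,12}
'c' @ 5: {13}  ✓accept
after full input: {13}  (accept=13 in)

Answer: ACCEPT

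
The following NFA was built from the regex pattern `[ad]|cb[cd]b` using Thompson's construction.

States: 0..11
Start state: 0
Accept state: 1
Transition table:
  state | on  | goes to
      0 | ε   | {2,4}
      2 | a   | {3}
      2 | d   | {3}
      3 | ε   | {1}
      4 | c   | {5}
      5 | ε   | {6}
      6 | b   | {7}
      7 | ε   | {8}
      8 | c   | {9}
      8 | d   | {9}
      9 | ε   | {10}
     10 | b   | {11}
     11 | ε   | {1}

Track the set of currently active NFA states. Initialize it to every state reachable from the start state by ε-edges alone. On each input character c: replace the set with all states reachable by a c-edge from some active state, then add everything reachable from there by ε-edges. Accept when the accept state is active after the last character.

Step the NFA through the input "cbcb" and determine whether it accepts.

Answer: ACCEPT

Steps:
start: ε-closure({0}) = {0,2,4}
'c' @ 1: {5,6}
'b' @ 2: {7,8}
'c' @ 3: {9,10}
'b' @ 4: {1,11}  [accepting]
after full input: {1,11}  (accept=1 in)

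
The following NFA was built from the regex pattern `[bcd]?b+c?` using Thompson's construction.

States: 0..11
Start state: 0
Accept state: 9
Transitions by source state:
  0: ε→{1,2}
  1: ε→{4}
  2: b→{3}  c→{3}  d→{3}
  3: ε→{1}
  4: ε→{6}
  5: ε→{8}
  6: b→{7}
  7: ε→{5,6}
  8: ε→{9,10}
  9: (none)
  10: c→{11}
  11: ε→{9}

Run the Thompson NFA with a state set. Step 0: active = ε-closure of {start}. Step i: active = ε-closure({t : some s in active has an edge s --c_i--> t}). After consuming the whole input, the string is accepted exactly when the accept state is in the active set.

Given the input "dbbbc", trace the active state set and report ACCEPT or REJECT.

Answer: ACCEPT

Derivation:
initial (ε-close {0}): {0,1,2,4,6}
'd' @ 1: {1,3,4,6}
'b' @ 2: {5,6,7,8,9,10}  [accepting]
'b' @ 3: {5,6,7,8,9,10}  [accepting]
'b' @ 4: {5,6,7,8,9,10}  [accepting]
'c' @ 5: {9,11}  [accepting]
after full input: {9,11}  (accept=9 in)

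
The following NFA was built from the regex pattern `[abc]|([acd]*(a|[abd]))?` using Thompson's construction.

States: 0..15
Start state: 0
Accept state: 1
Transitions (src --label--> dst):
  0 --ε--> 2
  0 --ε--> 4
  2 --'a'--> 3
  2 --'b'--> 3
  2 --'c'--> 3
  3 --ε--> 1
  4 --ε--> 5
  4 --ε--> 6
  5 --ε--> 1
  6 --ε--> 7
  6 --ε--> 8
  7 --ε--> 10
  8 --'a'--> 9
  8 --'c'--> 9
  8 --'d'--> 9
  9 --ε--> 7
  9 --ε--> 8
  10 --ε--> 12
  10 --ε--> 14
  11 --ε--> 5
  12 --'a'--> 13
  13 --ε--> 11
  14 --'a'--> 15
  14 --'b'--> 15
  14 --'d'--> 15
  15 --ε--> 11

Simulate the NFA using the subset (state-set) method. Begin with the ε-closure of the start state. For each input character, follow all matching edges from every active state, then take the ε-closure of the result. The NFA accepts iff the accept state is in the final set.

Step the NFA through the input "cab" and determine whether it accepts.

Answer: ACCEPT

Trace:
initial (ε-close {0}): {0,1,2,4,5,6,7,8,10,12,14}
'c' @ 1: {1,3,7,8,9,10,12,14}  [accepting]
'a' @ 2: {1,5,7,8,9,10,11,12,13,14,15}  [accepting]
'b' @ 3: {1,5,11,15}  [accepting]
final: {1,5,11,15}; accept 1 in set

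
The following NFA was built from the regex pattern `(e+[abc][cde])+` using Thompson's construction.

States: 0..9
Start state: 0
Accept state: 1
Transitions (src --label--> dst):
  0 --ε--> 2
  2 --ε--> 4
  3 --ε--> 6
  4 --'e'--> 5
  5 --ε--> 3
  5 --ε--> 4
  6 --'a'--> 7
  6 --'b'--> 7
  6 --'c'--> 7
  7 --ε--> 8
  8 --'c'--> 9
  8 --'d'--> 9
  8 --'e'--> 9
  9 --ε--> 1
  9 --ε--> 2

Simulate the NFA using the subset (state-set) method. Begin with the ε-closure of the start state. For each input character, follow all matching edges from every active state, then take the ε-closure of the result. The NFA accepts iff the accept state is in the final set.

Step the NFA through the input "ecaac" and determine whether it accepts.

Answer: REJECT

Trace:
initial (ε-close {0}): {0,2,4}
'e' @ 1: {3,4,5,6}
'c' @ 2: {7,8}
'a' @ 3: {}  — no active states
rest 'ac' ignored (set empty)
end set {} — state 1 not in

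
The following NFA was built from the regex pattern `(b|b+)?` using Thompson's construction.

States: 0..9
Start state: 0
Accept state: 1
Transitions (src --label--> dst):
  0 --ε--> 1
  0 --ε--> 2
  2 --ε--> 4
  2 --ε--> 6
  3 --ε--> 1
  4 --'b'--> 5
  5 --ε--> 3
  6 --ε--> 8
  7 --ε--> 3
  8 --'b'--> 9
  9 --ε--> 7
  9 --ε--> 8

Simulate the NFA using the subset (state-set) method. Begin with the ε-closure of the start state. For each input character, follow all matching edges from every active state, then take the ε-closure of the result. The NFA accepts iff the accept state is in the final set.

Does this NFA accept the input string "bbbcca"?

S₀ = ε-closure({0}) = {0,1,2,4,6,8}
'b' @ 1: {1,3,5,7,8,9}  ✓accept
'b' @ 2: {1,3,7,8,9}  ✓accept
'b' @ 3: {1,3,7,8,9}  ✓accept
'c' @ 4: {}  — no active states
rest 'ca' ignored (set empty)
end set {} — state 1 not in

Answer: REJECT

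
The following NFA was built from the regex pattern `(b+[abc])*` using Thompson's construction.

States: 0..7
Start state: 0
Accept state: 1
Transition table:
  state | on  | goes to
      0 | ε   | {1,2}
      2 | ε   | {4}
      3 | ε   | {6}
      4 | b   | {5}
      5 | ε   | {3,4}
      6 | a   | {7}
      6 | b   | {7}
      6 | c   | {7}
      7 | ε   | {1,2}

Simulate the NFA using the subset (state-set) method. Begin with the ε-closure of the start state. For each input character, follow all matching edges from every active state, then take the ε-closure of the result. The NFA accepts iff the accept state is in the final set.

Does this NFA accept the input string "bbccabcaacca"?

S₀ = ε-closure({0}) = {0,1,2,4}
'b' @ 1: {3,4,5,6}
'b' @ 2: {1,2,3,4,5,6,7}  [accepting]
'c' @ 3: {1,2,4,7}  [accepting]
'c' @ 4: {}  — no active states
rest 'abcaacca' ignored (set empty)
after full input: {}  (accept=1 not in)

Answer: REJECT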